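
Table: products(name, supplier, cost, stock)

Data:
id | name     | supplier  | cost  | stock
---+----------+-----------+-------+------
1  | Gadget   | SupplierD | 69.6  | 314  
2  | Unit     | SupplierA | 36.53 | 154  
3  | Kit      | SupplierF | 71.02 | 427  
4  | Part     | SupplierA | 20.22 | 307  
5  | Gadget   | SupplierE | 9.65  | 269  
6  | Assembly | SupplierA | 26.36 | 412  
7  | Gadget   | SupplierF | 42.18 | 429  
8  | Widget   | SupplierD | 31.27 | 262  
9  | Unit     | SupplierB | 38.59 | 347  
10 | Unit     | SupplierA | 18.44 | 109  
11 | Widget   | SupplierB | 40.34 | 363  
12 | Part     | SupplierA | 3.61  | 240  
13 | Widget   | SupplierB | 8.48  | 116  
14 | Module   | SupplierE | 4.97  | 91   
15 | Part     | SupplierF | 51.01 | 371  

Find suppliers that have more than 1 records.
SELECT supplier, COUNT(*) as cnt
FROM products
GROUP BY supplier
HAVING COUNT(*) > 1

Result:
  SupplierA: 5
  SupplierB: 3
  SupplierD: 2
  SupplierE: 2
  SupplierF: 3

Note: HAVING filters groups after aggregation, WHERE filters rows before.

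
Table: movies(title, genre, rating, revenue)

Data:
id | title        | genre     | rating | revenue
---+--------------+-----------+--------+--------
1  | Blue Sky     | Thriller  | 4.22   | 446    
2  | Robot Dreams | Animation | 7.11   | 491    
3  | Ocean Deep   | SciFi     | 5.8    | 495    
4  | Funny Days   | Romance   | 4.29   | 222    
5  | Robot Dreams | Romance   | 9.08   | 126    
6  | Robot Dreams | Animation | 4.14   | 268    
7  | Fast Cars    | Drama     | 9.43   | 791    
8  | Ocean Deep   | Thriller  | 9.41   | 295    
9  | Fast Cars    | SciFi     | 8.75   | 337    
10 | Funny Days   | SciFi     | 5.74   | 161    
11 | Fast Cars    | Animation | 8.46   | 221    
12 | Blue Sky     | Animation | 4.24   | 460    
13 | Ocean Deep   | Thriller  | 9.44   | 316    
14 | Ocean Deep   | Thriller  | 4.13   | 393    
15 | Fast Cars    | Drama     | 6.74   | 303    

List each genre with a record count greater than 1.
SELECT genre, COUNT(*) as cnt
FROM movies
GROUP BY genre
HAVING COUNT(*) > 1

Result:
  Animation: 4
  Drama: 2
  Romance: 2
  SciFi: 3
  Thriller: 4

Note: HAVING filters groups after aggregation, WHERE filters rows before.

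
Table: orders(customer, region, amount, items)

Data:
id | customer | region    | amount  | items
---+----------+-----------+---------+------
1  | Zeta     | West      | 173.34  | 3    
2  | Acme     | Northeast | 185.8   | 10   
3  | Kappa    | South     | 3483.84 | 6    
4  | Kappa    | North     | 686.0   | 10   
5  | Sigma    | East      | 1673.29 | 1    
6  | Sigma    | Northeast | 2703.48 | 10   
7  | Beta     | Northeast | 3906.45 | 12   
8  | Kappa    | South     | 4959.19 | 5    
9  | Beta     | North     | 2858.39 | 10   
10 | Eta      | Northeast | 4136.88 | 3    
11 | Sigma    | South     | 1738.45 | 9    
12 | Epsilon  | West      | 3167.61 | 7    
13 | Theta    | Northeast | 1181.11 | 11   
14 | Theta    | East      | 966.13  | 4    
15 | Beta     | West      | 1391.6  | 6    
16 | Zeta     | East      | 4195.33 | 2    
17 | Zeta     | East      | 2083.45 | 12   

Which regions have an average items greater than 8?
SELECT region, AVG(items)
FROM orders
GROUP BY region
HAVING AVG(items) > 8

Result:
  North: avg=10.00
  Northeast: avg=9.20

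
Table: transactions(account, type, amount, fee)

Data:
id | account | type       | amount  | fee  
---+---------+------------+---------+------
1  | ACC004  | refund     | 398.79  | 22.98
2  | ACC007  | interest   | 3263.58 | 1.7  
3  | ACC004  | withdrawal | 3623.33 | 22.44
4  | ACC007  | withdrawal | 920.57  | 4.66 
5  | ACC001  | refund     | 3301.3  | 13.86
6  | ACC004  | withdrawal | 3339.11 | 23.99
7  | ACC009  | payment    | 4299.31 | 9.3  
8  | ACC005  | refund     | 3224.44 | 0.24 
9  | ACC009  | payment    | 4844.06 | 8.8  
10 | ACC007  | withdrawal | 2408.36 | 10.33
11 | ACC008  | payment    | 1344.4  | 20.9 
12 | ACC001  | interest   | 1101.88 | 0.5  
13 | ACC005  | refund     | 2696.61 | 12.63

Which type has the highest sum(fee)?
SELECT type, SUM(fee) as val
FROM transactions
GROUP BY type
ORDER BY val DESC
LIMIT 1

Result: withdrawal with sum(fee) = 61.42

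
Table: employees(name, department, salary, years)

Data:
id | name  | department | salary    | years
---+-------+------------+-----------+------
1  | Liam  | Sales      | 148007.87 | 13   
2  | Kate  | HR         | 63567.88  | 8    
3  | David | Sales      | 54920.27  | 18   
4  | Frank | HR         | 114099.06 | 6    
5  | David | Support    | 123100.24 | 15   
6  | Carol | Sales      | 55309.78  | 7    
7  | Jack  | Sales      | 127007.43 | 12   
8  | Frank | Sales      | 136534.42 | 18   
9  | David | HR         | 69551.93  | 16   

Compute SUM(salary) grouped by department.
SELECT department, SUM(salary) as result
FROM employees
GROUP BY department

Result:
  HR: 247218.87
  Sales: 521779.77
  Support: 123100.24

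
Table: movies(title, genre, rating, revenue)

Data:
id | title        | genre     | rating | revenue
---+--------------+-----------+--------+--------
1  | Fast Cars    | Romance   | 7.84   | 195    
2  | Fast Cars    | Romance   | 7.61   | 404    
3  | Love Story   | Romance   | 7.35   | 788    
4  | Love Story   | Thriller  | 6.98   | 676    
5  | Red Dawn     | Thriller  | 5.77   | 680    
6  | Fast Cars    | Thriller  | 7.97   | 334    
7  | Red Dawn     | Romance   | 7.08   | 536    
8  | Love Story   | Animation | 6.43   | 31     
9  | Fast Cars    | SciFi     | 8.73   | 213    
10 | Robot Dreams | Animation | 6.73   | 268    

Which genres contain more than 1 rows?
SELECT genre, COUNT(*) as cnt
FROM movies
GROUP BY genre
HAVING COUNT(*) > 1

Result:
  Animation: 2
  Romance: 4
  Thriller: 3

Note: HAVING filters groups after aggregation, WHERE filters rows before.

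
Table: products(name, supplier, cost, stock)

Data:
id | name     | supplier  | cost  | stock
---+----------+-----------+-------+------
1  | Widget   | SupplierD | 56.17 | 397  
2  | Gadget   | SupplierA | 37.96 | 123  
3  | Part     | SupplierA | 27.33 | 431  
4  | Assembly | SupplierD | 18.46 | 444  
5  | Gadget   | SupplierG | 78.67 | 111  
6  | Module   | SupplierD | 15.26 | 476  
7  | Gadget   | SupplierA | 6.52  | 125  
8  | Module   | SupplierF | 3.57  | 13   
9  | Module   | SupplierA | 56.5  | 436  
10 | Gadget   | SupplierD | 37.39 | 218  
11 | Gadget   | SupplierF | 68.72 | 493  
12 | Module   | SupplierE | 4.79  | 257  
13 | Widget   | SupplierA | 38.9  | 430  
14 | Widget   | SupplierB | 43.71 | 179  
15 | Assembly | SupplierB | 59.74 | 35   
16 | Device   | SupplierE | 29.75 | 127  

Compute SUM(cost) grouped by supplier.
SELECT supplier, SUM(cost) as result
FROM products
GROUP BY supplier

Result:
  SupplierA: 167.21
  SupplierB: 103.45
  SupplierD: 127.28
  SupplierE: 34.54
  SupplierF: 72.29
  SupplierG: 78.67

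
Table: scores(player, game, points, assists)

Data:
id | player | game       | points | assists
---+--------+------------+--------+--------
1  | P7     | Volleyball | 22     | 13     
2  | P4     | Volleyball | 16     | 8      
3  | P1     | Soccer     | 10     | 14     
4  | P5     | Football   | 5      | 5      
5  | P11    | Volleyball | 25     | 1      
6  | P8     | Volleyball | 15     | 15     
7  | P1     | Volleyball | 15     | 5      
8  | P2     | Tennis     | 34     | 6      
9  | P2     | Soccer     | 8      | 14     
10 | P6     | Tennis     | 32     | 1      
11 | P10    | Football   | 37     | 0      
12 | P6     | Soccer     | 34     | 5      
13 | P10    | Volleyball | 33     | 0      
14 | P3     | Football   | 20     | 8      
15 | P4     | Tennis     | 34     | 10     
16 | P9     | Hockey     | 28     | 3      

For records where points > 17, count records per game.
SELECT game, COUNT(*)
FROM scores
WHERE points > 17
GROUP BY game

Note: WHERE filters rows before grouping.

Result:
  Football: 2
  Hockey: 1
  Soccer: 1
  Tennis: 3
  Volleyball: 3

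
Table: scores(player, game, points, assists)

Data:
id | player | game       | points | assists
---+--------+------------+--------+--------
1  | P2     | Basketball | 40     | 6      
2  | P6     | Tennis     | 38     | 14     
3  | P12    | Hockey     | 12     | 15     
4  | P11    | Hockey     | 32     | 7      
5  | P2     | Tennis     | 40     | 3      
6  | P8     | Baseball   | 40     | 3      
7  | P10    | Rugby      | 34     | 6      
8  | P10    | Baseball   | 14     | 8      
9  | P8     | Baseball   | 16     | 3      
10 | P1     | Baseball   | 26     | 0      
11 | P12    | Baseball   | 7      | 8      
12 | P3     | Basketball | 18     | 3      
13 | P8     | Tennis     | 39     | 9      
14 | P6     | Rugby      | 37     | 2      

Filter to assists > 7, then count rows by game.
SELECT game, COUNT(*)
FROM scores
WHERE assists > 7
GROUP BY game

Note: WHERE filters rows before grouping.

Result:
  Baseball: 2
  Hockey: 1
  Tennis: 2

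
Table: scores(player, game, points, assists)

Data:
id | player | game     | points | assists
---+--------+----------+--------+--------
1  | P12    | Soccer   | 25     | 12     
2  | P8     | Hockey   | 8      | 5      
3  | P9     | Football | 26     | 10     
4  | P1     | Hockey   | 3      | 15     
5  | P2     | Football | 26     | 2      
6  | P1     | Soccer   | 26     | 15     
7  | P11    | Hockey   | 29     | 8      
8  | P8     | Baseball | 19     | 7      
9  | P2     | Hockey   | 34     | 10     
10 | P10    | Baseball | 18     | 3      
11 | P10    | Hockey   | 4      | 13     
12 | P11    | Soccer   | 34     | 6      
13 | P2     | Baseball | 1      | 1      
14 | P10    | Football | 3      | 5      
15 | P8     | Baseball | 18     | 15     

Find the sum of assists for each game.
SELECT game, SUM(assists) as result
FROM scores
GROUP BY game

Result:
  Baseball: 26
  Football: 17
  Hockey: 51
  Soccer: 33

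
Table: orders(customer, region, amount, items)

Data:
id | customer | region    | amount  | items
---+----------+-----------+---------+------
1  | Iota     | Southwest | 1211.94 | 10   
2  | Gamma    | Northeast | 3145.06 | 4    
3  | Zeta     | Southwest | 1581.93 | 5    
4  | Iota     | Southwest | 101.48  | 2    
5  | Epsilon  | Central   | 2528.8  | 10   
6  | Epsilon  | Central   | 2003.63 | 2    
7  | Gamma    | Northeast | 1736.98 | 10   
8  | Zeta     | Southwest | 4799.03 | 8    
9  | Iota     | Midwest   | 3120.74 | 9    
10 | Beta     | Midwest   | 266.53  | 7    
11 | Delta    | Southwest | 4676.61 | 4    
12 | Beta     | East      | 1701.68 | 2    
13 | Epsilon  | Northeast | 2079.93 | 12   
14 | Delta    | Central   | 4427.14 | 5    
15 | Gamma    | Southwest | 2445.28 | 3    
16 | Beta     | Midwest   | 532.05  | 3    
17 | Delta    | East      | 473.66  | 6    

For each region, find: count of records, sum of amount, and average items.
SELECT region,
       COUNT(*) as cnt,
       SUM(amount) as total_amount,
       AVG(items) as avg_items
FROM orders
GROUP BY region

Result:
  Central: 3 records, 8959.57 total amount, 5.67 avg items
  East: 2 records, 2175.34 total amount, 4.00 avg items
  Midwest: 3 records, 3919.32 total amount, 6.33 avg items
  Northeast: 3 records, 6961.97 total amount, 8.67 avg items
  Southwest: 6 records, 14816.27 total amount, 5.33 avg items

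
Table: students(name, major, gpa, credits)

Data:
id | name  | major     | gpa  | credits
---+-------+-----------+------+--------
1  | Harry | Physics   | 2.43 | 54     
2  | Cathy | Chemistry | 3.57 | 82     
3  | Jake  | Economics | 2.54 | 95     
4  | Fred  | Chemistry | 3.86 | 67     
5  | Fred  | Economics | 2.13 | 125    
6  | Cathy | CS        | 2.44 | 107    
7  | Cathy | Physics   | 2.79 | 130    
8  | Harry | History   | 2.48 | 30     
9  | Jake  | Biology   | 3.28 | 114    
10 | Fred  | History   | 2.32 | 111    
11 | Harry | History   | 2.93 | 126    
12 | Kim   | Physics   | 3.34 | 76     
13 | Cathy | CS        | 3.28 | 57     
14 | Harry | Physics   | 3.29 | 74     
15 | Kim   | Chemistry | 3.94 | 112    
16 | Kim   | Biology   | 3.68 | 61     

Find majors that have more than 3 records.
SELECT major, COUNT(*) as cnt
FROM students
GROUP BY major
HAVING COUNT(*) > 3

Result:
  Physics: 4

Note: HAVING filters groups after aggregation, WHERE filters rows before.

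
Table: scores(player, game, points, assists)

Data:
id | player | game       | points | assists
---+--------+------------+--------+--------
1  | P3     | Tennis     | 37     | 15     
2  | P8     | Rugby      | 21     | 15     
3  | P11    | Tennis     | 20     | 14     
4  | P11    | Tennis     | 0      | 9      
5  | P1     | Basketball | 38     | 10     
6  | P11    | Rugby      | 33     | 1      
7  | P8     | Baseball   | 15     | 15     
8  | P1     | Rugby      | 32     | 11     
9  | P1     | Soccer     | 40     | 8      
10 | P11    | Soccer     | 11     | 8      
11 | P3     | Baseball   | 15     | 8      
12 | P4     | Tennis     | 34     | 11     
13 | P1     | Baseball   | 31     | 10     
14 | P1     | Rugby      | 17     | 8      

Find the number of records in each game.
SELECT game, COUNT(*) as count
FROM scores
GROUP BY game

Result:
  Baseball: 3
  Basketball: 1
  Rugby: 4
  Soccer: 2
  Tennis: 4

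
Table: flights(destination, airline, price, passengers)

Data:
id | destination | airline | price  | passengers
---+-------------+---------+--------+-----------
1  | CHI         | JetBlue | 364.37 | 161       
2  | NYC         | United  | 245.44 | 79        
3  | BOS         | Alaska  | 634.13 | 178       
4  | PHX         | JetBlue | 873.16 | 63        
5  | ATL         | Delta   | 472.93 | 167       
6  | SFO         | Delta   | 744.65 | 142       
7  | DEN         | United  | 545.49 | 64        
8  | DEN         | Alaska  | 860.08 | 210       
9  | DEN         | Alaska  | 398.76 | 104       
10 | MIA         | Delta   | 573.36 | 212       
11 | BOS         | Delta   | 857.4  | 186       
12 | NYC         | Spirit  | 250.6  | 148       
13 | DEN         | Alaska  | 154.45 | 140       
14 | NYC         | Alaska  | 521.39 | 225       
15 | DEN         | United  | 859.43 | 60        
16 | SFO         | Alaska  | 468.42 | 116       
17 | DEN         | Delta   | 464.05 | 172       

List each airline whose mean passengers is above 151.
SELECT airline, AVG(passengers)
FROM flights
GROUP BY airline
HAVING AVG(passengers) > 151

Result:
  Alaska: avg=162.17
  Delta: avg=175.80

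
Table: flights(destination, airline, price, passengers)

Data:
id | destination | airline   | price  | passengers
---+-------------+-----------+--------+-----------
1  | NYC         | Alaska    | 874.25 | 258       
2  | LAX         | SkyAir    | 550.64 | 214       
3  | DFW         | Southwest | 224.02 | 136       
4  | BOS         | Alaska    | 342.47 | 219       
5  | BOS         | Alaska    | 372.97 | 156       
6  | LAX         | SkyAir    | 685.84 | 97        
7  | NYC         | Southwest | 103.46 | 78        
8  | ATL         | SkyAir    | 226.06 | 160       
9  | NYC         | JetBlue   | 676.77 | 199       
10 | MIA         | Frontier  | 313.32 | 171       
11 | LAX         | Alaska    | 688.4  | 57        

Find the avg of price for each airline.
SELECT airline, AVG(price) as result
FROM flights
GROUP BY airline

Result:
  Alaska: 569.52
  Frontier: 313.32
  JetBlue: 676.77
  SkyAir: 487.51
  Southwest: 163.74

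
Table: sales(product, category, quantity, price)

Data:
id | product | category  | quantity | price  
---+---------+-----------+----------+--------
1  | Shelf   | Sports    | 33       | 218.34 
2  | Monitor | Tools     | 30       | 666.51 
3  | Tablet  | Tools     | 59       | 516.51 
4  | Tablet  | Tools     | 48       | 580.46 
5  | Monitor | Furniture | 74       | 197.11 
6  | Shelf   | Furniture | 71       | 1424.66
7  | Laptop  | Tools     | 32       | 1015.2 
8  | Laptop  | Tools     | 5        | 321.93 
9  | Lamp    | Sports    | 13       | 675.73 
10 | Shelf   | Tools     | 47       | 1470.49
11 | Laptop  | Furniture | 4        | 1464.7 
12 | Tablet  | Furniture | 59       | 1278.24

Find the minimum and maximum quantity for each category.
SELECT category, MIN(quantity), MAX(quantity)
FROM sales
GROUP BY category

Result:
  Furniture: min=4, max=74
  Sports: min=13, max=33
  Tools: min=5, max=59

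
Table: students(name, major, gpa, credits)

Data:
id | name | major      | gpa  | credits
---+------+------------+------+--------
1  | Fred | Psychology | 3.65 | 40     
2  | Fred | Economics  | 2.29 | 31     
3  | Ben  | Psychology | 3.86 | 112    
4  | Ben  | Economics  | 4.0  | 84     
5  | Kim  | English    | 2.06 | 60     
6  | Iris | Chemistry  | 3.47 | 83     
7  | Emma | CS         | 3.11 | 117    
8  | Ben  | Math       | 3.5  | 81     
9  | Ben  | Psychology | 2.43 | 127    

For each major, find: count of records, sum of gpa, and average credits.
SELECT major,
       COUNT(*) as cnt,
       SUM(gpa) as total_gpa,
       AVG(credits) as avg_credits
FROM students
GROUP BY major

Result:
  CS: 1 records, 3.11 total gpa, 117.00 avg credits
  Chemistry: 1 records, 3.47 total gpa, 83.00 avg credits
  Economics: 2 records, 6.29 total gpa, 57.50 avg credits
  English: 1 records, 2.06 total gpa, 60.00 avg credits
  Math: 1 records, 3.50 total gpa, 81.00 avg credits
  Psychology: 3 records, 9.94 total gpa, 93.00 avg credits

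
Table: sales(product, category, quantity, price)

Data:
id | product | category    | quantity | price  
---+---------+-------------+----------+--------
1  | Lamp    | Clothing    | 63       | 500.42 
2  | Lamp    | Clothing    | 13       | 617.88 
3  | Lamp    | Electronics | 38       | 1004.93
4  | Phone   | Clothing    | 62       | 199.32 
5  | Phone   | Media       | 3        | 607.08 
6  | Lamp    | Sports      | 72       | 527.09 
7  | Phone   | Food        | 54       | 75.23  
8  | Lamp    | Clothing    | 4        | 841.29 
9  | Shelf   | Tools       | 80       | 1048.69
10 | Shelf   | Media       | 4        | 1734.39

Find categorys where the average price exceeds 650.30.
SELECT category, AVG(price)
FROM sales
GROUP BY category
HAVING AVG(price) > 650.30

Result:
  Electronics: avg=1004.93
  Media: avg=1170.74
  Tools: avg=1048.69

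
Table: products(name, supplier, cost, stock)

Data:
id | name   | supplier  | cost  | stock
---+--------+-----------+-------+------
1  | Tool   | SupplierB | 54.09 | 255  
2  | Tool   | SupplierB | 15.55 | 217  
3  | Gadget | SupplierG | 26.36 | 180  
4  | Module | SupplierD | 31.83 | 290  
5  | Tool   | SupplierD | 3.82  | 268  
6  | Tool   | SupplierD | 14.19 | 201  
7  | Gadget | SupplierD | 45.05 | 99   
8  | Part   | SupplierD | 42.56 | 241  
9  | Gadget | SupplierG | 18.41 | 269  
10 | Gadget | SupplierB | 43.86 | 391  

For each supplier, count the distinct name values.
SELECT supplier, COUNT(DISTINCT name)
FROM products
GROUP BY supplier

Result:
  SupplierB: 2 distinct
  SupplierD: 4 distinct
  SupplierG: 1 distinct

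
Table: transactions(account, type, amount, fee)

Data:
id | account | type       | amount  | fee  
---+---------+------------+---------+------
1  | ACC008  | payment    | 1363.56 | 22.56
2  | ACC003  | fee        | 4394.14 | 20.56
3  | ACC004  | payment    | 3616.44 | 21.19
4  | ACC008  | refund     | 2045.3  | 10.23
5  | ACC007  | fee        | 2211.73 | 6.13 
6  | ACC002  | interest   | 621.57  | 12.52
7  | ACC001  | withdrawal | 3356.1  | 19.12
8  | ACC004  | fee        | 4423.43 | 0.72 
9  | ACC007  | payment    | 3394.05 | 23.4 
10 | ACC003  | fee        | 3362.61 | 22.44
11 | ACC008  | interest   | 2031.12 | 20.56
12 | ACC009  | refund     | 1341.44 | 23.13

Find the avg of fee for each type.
SELECT type, AVG(fee) as result
FROM transactions
GROUP BY type

Result:
  fee: 12.46
  interest: 16.54
  payment: 22.38
  refund: 16.68
  withdrawal: 19.12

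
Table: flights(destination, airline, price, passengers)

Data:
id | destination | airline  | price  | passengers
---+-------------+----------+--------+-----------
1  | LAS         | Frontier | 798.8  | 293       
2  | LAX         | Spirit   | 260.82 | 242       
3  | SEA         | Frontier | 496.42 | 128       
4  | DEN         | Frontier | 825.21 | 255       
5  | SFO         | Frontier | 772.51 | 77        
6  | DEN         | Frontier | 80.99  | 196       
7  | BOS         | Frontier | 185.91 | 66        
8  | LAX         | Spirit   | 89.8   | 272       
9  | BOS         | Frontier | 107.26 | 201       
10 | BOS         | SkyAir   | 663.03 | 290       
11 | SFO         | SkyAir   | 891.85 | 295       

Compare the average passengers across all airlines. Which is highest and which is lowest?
SELECT airline, AVG(passengers)
FROM flights
GROUP BY airline
ORDER BY AVG(passengers)

All groups:
  Frontier: 173.71
  Spirit: 257.00
  SkyAir: 292.50

Highest: SkyAir (292.50)
Lowest: Frontier (173.71)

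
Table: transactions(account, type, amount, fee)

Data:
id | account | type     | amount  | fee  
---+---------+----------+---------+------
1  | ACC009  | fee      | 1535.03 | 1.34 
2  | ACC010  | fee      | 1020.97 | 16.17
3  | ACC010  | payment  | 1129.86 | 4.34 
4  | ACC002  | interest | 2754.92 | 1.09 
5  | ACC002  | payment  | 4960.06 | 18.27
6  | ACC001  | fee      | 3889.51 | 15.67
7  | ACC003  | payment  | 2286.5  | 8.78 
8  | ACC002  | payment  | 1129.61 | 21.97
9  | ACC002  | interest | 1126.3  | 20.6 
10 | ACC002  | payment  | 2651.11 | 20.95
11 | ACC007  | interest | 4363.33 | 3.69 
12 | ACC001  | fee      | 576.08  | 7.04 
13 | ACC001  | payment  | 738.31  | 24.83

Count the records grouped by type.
SELECT type, COUNT(*) as count
FROM transactions
GROUP BY type

Result:
  fee: 4
  interest: 3
  payment: 6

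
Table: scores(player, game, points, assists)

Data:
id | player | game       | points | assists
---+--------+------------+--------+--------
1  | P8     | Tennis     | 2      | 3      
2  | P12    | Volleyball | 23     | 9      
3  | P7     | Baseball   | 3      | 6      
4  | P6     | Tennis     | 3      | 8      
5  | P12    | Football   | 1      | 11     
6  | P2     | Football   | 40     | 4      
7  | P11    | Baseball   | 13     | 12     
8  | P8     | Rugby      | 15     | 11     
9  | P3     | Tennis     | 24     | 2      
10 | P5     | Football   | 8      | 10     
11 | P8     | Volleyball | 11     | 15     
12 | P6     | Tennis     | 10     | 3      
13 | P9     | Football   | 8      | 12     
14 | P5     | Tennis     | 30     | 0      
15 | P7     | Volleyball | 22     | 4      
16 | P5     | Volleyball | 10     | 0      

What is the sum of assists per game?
SELECT game, SUM(assists) as result
FROM scores
GROUP BY game

Result:
  Baseball: 18
  Football: 37
  Rugby: 11
  Tennis: 16
  Volleyball: 28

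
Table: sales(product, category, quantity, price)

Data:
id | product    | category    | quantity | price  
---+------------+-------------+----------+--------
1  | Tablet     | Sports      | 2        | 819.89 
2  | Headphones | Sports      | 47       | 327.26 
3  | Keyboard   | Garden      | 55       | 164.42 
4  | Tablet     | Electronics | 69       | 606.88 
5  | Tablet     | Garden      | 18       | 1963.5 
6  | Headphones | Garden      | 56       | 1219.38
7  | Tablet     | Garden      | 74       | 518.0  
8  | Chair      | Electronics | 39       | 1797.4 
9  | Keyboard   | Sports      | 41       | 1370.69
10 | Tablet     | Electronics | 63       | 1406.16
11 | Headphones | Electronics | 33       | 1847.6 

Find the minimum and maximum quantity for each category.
SELECT category, MIN(quantity), MAX(quantity)
FROM sales
GROUP BY category

Result:
  Electronics: min=33, max=69
  Garden: min=18, max=74
  Sports: min=2, max=47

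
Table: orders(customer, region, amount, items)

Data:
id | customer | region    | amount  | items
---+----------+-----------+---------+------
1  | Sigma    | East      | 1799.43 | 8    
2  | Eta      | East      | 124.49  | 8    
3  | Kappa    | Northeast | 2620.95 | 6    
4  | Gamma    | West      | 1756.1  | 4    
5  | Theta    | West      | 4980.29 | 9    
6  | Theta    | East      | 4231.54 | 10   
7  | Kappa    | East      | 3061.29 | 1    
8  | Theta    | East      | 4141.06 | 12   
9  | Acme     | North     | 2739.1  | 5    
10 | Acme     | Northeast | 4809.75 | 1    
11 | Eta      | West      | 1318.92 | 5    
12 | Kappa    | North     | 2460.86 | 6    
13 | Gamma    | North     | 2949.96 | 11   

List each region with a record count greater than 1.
SELECT region, COUNT(*) as cnt
FROM orders
GROUP BY region
HAVING COUNT(*) > 1

Result:
  East: 5
  North: 3
  Northeast: 2
  West: 3

Note: HAVING filters groups after aggregation, WHERE filters rows before.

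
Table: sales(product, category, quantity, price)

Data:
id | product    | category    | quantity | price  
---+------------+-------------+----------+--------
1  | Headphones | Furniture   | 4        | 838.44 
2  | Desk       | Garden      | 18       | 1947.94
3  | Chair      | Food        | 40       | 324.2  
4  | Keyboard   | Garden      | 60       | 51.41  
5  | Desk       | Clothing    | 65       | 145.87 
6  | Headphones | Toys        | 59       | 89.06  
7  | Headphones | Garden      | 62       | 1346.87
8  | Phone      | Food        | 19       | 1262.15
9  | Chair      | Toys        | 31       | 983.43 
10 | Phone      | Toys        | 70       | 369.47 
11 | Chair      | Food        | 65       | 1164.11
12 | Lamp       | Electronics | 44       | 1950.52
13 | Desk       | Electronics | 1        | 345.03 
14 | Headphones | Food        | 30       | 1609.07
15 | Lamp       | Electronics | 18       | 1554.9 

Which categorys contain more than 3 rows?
SELECT category, COUNT(*) as cnt
FROM sales
GROUP BY category
HAVING COUNT(*) > 3

Result:
  Food: 4

Note: HAVING filters groups after aggregation, WHERE filters rows before.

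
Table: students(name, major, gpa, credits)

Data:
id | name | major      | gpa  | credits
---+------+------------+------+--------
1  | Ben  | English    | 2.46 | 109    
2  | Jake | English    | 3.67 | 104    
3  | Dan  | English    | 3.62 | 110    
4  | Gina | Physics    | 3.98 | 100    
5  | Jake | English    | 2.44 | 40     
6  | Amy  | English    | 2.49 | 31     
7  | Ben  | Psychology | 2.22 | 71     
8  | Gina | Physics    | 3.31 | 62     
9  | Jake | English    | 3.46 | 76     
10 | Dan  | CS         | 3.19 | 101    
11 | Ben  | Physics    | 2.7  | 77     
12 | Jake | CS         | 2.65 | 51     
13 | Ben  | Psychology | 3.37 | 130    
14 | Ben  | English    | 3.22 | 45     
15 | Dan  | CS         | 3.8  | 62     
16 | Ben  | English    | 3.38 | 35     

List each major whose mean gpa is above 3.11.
SELECT major, AVG(gpa)
FROM students
GROUP BY major
HAVING AVG(gpa) > 3.11

Result:
  CS: avg=3.21
  Physics: avg=3.33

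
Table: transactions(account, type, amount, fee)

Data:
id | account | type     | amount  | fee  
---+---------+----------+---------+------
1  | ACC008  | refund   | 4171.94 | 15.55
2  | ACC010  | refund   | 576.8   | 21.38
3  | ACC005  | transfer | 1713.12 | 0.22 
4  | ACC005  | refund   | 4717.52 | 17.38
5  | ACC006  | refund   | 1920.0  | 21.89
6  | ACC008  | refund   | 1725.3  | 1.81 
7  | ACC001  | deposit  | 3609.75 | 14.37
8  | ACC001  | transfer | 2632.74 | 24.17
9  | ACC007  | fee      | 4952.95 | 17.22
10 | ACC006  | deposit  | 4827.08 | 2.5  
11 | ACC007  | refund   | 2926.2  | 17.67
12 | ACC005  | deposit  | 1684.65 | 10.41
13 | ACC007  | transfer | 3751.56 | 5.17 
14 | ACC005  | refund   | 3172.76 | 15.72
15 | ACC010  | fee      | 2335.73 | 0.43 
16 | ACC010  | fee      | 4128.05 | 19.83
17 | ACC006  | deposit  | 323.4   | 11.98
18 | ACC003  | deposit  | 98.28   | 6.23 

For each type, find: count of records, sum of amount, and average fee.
SELECT type,
       COUNT(*) as cnt,
       SUM(amount) as total_amount,
       AVG(fee) as avg_fee
FROM transactions
GROUP BY type

Result:
  deposit: 5 records, 10543.16 total amount, 9.10 avg fee
  fee: 3 records, 11416.73 total amount, 12.49 avg fee
  refund: 7 records, 19210.52 total amount, 15.91 avg fee
  transfer: 3 records, 8097.42 total amount, 9.85 avg fee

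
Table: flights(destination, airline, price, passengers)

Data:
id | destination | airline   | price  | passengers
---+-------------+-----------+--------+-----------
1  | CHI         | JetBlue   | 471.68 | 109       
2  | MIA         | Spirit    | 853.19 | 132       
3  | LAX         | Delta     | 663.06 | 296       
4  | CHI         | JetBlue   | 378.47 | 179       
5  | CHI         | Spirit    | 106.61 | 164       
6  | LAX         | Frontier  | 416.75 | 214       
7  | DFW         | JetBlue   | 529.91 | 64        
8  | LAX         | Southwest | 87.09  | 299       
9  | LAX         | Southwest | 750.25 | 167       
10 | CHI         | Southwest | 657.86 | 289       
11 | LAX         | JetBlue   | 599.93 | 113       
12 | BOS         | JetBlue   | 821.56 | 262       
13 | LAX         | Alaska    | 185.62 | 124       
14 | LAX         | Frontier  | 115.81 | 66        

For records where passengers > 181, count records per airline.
SELECT airline, COUNT(*)
FROM flights
WHERE passengers > 181
GROUP BY airline

Note: WHERE filters rows before grouping.

Result:
  Delta: 1
  Frontier: 1
  JetBlue: 1
  Southwest: 2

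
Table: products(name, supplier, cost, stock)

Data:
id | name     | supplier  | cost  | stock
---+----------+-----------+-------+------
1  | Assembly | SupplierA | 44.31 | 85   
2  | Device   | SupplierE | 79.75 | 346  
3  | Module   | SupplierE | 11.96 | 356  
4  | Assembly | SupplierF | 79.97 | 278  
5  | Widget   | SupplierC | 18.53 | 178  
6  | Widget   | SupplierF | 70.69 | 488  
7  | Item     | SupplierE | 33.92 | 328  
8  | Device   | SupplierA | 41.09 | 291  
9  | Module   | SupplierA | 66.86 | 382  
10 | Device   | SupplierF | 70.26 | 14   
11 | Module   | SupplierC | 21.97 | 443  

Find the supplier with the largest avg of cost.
SELECT supplier, AVG(cost) as val
FROM products
GROUP BY supplier
ORDER BY val DESC
LIMIT 1

Result: SupplierF with avg(cost) = 73.64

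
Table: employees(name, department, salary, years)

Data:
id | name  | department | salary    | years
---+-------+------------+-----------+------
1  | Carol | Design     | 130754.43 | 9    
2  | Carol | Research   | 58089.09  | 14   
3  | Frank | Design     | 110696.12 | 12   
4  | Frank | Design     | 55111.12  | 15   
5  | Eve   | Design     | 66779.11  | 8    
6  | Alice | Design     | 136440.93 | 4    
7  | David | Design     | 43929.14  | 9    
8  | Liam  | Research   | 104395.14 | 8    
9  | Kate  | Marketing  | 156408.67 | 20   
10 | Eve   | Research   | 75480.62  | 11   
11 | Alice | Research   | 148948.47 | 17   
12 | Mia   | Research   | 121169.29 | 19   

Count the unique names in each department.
SELECT department, COUNT(DISTINCT name)
FROM employees
GROUP BY department

Result:
  Design: 5 distinct
  Marketing: 1 distinct
  Research: 5 distinct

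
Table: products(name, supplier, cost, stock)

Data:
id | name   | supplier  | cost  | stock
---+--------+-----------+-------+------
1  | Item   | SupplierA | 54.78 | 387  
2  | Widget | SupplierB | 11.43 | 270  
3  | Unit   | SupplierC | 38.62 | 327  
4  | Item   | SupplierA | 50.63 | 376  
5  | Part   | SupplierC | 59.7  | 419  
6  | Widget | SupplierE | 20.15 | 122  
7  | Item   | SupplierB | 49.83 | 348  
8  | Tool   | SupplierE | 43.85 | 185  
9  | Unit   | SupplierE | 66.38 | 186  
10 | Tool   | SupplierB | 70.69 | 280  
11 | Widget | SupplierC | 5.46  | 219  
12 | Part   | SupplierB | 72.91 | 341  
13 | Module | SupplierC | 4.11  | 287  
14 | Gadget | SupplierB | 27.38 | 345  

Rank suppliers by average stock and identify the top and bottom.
SELECT supplier, AVG(stock)
FROM products
GROUP BY supplier
ORDER BY AVG(stock)

All groups:
  SupplierE: 164.33
  SupplierC: 313.00
  SupplierB: 316.80
  SupplierA: 381.50

Highest: SupplierA (381.50)
Lowest: SupplierE (164.33)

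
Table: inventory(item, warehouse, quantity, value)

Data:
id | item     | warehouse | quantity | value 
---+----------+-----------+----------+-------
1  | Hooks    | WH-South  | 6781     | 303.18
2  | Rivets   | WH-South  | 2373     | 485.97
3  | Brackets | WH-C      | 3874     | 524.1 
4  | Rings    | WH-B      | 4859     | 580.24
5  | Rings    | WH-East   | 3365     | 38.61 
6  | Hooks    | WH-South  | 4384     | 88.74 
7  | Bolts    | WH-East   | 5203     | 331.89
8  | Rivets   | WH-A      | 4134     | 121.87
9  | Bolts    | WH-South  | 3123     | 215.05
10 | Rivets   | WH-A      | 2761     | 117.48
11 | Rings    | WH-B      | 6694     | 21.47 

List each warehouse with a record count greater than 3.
SELECT warehouse, COUNT(*) as cnt
FROM inventory
GROUP BY warehouse
HAVING COUNT(*) > 3

Result:
  WH-South: 4

Note: HAVING filters groups after aggregation, WHERE filters rows before.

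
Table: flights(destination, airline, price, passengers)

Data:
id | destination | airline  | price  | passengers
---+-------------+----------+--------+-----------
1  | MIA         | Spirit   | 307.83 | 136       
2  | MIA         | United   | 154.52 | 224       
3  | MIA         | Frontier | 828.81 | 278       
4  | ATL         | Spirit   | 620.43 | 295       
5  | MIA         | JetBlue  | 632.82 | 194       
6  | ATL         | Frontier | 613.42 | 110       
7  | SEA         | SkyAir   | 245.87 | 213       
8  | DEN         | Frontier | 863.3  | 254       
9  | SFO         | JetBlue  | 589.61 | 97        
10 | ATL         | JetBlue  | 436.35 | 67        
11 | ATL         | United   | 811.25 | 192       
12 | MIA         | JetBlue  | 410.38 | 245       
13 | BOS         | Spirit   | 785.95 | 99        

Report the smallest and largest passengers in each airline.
SELECT airline, MIN(passengers), MAX(passengers)
FROM flights
GROUP BY airline

Result:
  Frontier: min=110, max=278
  JetBlue: min=67, max=245
  SkyAir: min=213, max=213
  Spirit: min=99, max=295
  United: min=192, max=224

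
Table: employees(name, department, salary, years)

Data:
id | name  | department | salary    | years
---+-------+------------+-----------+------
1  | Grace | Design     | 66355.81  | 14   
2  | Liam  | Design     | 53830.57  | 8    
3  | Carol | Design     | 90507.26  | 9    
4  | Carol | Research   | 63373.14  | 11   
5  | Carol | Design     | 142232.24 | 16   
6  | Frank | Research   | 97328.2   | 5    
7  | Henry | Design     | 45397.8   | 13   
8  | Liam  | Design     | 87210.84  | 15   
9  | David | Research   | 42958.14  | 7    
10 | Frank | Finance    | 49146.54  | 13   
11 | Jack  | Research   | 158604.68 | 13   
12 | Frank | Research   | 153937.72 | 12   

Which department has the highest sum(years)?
SELECT department, SUM(years) as val
FROM employees
GROUP BY department
ORDER BY val DESC
LIMIT 1

Result: Design with sum(years) = 75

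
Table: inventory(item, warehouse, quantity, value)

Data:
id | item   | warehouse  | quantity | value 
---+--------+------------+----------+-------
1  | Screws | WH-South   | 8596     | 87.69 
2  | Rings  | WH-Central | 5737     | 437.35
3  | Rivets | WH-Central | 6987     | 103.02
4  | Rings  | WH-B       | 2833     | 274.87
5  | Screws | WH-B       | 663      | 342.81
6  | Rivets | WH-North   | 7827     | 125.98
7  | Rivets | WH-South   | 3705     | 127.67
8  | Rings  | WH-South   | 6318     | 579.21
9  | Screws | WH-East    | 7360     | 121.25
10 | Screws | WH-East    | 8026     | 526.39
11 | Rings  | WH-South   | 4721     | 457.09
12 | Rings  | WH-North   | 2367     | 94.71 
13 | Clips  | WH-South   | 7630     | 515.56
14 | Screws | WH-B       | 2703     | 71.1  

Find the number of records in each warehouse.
SELECT warehouse, COUNT(*) as count
FROM inventory
GROUP BY warehouse

Result:
  WH-B: 3
  WH-Central: 2
  WH-East: 2
  WH-North: 2
  WH-South: 5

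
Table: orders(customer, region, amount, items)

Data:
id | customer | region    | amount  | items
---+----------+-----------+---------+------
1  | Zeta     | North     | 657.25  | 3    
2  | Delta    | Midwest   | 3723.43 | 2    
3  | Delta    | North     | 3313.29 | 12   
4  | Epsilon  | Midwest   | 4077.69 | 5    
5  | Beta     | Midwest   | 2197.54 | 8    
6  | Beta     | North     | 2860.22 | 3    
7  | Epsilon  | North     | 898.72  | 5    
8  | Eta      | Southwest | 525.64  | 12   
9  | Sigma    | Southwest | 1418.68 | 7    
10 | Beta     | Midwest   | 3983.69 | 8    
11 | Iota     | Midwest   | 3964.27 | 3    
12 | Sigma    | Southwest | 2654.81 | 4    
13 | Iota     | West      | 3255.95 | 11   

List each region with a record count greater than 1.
SELECT region, COUNT(*) as cnt
FROM orders
GROUP BY region
HAVING COUNT(*) > 1

Result:
  Midwest: 5
  North: 4
  Southwest: 3

Note: HAVING filters groups after aggregation, WHERE filters rows before.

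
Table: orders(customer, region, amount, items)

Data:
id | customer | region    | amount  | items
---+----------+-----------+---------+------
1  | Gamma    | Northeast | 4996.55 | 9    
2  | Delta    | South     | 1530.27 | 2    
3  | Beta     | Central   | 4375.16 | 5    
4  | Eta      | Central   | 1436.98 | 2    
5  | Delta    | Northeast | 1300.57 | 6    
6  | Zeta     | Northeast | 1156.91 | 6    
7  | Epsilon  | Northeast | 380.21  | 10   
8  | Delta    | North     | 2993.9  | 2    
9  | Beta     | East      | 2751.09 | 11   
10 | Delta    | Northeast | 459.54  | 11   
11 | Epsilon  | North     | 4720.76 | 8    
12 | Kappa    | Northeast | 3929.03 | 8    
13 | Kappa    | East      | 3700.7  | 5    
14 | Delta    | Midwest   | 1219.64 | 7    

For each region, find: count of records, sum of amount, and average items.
SELECT region,
       COUNT(*) as cnt,
       SUM(amount) as total_amount,
       AVG(items) as avg_items
FROM orders
GROUP BY region

Result:
  Central: 2 records, 5812.14 total amount, 3.50 avg items
  East: 2 records, 6451.79 total amount, 8.00 avg items
  Midwest: 1 records, 1219.64 total amount, 7.00 avg items
  North: 2 records, 7714.66 total amount, 5.00 avg items
  Northeast: 6 records, 12222.81 total amount, 8.33 avg items
  South: 1 records, 1530.27 total amount, 2.00 avg items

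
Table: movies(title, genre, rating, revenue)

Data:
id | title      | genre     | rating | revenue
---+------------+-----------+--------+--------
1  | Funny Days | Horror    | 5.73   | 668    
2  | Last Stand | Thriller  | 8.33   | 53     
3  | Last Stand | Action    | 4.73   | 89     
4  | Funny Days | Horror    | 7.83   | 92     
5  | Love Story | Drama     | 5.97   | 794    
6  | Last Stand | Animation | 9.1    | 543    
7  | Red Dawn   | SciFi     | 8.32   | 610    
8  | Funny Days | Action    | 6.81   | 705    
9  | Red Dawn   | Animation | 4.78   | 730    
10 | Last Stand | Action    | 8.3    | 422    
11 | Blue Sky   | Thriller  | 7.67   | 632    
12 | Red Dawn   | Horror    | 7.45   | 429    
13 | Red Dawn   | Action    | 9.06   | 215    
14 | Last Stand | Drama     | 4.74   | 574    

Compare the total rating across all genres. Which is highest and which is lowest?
SELECT genre, SUM(rating)
FROM movies
GROUP BY genre
ORDER BY SUM(rating)

All groups:
  SciFi: 8.32
  Drama: 10.71
  Animation: 13.88
  Thriller: 16.00
  Horror: 21.01
  Action: 28.90

Highest: Action (28.90)
Lowest: SciFi (8.32)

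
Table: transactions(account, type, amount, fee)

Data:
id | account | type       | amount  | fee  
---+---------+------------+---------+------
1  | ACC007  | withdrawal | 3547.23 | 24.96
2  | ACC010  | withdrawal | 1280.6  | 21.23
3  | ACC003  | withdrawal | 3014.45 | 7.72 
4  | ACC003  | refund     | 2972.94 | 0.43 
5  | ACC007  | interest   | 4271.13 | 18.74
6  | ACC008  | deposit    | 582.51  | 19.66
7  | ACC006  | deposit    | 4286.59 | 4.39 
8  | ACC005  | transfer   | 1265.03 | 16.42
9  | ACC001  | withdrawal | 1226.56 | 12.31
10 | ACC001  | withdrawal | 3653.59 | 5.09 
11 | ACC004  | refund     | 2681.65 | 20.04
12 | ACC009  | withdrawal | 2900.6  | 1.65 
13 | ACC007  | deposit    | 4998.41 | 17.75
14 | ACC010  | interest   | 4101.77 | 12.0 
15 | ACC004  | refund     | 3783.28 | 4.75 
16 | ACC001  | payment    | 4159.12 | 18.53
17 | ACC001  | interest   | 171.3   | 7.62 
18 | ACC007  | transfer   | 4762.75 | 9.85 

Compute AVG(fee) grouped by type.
SELECT type, AVG(fee) as result
FROM transactions
GROUP BY type

Result:
  deposit: 13.93
  interest: 12.79
  payment: 18.53
  refund: 8.41
  transfer: 13.14
  withdrawal: 12.16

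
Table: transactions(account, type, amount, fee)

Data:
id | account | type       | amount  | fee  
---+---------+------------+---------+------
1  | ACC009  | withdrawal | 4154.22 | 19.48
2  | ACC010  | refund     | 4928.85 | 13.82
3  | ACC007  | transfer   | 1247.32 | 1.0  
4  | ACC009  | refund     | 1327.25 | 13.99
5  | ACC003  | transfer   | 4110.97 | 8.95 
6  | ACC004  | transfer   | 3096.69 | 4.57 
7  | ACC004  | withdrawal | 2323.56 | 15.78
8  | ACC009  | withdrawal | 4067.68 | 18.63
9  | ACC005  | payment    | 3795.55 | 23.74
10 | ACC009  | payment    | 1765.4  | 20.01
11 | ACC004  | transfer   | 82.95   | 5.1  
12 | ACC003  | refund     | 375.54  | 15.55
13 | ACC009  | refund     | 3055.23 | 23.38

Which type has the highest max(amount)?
SELECT type, MAX(amount) as val
FROM transactions
GROUP BY type
ORDER BY val DESC
LIMIT 1

Result: refund with max(amount) = 4928.85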